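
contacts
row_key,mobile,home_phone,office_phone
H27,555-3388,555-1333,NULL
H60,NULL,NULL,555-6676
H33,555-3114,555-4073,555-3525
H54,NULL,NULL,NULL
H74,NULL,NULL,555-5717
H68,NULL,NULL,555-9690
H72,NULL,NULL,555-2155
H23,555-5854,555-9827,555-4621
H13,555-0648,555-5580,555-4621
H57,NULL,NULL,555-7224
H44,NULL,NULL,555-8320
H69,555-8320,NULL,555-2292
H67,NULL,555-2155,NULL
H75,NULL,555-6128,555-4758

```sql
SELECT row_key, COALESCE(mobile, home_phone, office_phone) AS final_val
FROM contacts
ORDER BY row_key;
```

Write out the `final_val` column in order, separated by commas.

555-0648, 555-5854, 555-3388, 555-3114, 555-8320, NULL, 555-7224, 555-6676, 555-2155, 555-9690, 555-8320, 555-2155, 555-5717, 555-6128

row_key=H13: mobile=555-0648 → 555-0648
row_key=H23: mobile=555-5854 → 555-5854
row_key=H27: mobile=555-3388 → 555-3388
row_key=H33: mobile=555-3114 → 555-3114
row_key=H44: mobile=NULL, home_phone=NULL, office_phone=555-8320 → 555-8320
row_key=H54: mobile=NULL, home_phone=NULL, office_phone=NULL (all NULL) → NULL
row_key=H57: mobile=NULL, home_phone=NULL, office_phone=555-7224 → 555-7224
row_key=H60: mobile=NULL, home_phone=NULL, office_phone=555-6676 → 555-6676
row_key=H67: mobile=NULL, home_phone=555-2155 → 555-2155
row_key=H68: mobile=NULL, home_phone=NULL, office_phone=555-9690 → 555-9690
row_key=H69: mobile=555-8320 → 555-8320
row_key=H72: mobile=NULL, home_phone=NULL, office_phone=555-2155 → 555-2155
row_key=H74: mobile=NULL, home_phone=NULL, office_phone=555-5717 → 555-5717
row_key=H75: mobile=NULL, home_phone=555-6128 → 555-6128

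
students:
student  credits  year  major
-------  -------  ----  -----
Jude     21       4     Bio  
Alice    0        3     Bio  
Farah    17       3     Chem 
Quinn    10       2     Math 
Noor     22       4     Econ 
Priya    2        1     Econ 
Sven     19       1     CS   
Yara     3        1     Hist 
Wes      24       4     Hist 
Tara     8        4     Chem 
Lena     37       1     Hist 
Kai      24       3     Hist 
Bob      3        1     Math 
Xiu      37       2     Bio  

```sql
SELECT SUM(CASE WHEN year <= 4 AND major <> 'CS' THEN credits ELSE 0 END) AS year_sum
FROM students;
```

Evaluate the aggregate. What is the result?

208

student=Jude: ✓ → 21
student=Alice: ✓ → 0
student=Farah: ✓ → 17
student=Quinn: ✓ → 10
student=Noor: ✓ → 22
student=Priya: ✓ → 2
student=Sven: ✗
student=Yara: ✓ → 3
student=Wes: ✓ → 24
student=Tara: ✓ → 8
student=Lena: ✓ → 37
student=Kai: ✓ → 24
student=Bob: ✓ → 3
student=Xiu: ✓ → 37
year_sum = 21 + 17 + 10 + 22 + 2 + 3 + 24 + 8 + 37 + 24 + 3 + 37 = 208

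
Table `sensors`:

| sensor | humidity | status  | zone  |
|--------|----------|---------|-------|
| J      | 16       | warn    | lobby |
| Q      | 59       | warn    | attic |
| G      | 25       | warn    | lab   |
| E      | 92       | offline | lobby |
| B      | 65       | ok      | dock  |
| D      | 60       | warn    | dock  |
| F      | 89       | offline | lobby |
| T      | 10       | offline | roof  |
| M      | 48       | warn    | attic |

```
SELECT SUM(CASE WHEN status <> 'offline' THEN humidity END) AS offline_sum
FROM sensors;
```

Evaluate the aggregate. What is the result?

sensor=J: ✓ → 16
sensor=Q: ✓ → 59
sensor=G: ✓ → 25
sensor=E: ✗
sensor=B: ✓ → 65
sensor=D: ✓ → 60
sensor=F: ✗
sensor=T: ✗
sensor=M: ✓ → 48
offline_sum = 16 + 59 + 25 + 65 + 60 + 48 = 273

273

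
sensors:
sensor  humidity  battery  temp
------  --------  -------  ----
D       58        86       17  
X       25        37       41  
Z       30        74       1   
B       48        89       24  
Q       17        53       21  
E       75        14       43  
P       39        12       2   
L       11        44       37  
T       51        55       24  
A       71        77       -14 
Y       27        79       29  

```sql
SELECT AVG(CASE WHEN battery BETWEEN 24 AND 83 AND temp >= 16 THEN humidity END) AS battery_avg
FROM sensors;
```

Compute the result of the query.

26.2

sensor=D: ✗
sensor=X: ✓ → 25
sensor=Z: ✗
sensor=B: ✗
sensor=Q: ✓ → 17
sensor=E: ✗
sensor=P: ✗
sensor=L: ✓ → 11
sensor=T: ✓ → 51
sensor=A: ✗
sensor=Y: ✓ → 27
battery_avg = (25 + 17 + 11 + 51 + 27) / 5 = 26.2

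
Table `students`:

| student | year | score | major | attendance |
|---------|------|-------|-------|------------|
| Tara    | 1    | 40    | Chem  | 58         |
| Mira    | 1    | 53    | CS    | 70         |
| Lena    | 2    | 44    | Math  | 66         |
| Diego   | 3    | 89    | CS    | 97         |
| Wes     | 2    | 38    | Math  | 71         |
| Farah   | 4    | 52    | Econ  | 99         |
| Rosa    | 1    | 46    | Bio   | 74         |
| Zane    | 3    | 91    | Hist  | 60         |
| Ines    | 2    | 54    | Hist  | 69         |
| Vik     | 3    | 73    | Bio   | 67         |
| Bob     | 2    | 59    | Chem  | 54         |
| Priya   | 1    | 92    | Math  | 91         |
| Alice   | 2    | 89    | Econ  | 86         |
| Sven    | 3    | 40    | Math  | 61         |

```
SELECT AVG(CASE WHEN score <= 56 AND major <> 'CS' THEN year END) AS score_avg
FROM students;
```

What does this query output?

2.1428571429

student=Tara: ✓ → 1
student=Mira: ✗
student=Lena: ✓ → 2
student=Diego: ✗
student=Wes: ✓ → 2
student=Farah: ✓ → 4
student=Rosa: ✓ → 1
student=Zane: ✗
student=Ines: ✓ → 2
student=Vik: ✗
student=Bob: ✗
student=Priya: ✗
student=Alice: ✗
student=Sven: ✓ → 3
score_avg = (1 + 2 + 2 + 4 + 1 + 2 + 3) / 7 = 2.1428571429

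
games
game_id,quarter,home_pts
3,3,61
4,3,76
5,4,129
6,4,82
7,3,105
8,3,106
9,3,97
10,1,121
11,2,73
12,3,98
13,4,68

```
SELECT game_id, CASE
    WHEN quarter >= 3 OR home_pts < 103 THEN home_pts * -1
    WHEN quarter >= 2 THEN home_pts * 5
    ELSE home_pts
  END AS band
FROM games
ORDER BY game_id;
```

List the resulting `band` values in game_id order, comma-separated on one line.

-61, -76, -129, -82, -105, -106, -97, 121, -73, -98, -68

game_id=3: quarter >= 3 OR home_pts < 103 → -61
game_id=4: quarter >= 3 OR home_pts < 103 → -76
game_id=5: quarter >= 3 OR home_pts < 103 → -129
game_id=6: quarter >= 3 OR home_pts < 103 → -82
game_id=7: quarter >= 3 OR home_pts < 103 → -105
game_id=8: quarter >= 3 OR home_pts < 103 → -106
game_id=9: quarter >= 3 OR home_pts < 103 → -97
game_id=10: ELSE → 121
game_id=11: quarter >= 3 OR home_pts < 103 → -73
game_id=12: quarter >= 3 OR home_pts < 103 → -98
game_id=13: quarter >= 3 OR home_pts < 103 → -68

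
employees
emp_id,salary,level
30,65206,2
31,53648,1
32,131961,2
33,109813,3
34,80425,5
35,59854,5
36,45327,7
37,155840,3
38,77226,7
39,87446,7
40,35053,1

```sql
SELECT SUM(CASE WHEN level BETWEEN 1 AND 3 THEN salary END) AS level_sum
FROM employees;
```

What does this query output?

551521

emp_id=30: ✓ → 65206
emp_id=31: ✓ → 53648
emp_id=32: ✓ → 131961
emp_id=33: ✓ → 109813
emp_id=34: ✗
emp_id=35: ✗
emp_id=36: ✗
emp_id=37: ✓ → 155840
emp_id=38: ✗
emp_id=39: ✗
emp_id=40: ✓ → 35053
level_sum = 65206 + 53648 + 131961 + 109813 + 155840 + 35053 = 551521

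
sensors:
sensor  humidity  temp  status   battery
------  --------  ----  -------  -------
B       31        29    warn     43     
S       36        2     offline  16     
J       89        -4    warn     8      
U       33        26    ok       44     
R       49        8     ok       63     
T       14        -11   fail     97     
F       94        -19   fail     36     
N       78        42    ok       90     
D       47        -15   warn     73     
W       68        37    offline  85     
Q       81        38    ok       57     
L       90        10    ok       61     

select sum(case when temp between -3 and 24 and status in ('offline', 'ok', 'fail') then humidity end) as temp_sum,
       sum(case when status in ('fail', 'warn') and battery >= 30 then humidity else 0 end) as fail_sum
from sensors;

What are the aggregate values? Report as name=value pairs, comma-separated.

[temp_sum: temp between -3 and 24 and status in ('offline', 'ok', 'fail')]
sensor=B: ✗
sensor=S: ✓ → 36
sensor=J: ✗
sensor=U: ✗
sensor=R: ✓ → 49
sensor=T: ✗
sensor=F: ✗
sensor=N: ✗
sensor=D: ✗
sensor=W: ✗
sensor=Q: ✗
sensor=L: ✓ → 90
temp_sum = 36 + 49 + 90 = 175
—
[fail_sum: status in ('fail', 'warn') and battery >= 30]
sensor=B: ✓ → 31
sensor=S: ✗
sensor=J: ✗
sensor=U: ✗
sensor=R: ✗
sensor=T: ✓ → 14
sensor=F: ✓ → 94
sensor=N: ✗
sensor=D: ✓ → 47
sensor=W: ✗
sensor=Q: ✗
sensor=L: ✗
fail_sum = 31 + 14 + 94 + 47 = 186

temp_sum=175, fail_sum=186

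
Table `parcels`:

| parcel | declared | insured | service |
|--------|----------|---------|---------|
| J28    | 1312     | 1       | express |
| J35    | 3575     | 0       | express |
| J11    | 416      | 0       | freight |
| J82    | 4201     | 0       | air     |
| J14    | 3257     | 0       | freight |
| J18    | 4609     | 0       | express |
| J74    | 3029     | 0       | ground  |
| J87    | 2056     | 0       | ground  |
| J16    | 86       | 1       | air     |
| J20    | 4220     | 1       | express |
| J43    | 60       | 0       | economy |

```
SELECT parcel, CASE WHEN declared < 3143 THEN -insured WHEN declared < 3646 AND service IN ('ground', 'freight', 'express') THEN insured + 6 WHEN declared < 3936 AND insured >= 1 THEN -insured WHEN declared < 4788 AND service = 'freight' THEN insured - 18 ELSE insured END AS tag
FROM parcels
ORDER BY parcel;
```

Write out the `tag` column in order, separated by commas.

parcel=J11: declared < 3143 → 0
parcel=J14: declared < 3646 AND service IN ('ground', 'freight', 'express') → 6
parcel=J16: declared < 3143 → -1
parcel=J18: ELSE → 0
parcel=J20: ELSE → 1
parcel=J28: declared < 3143 → -1
parcel=J35: declared < 3646 AND service IN ('ground', 'freight', 'express') → 6
parcel=J43: declared < 3143 → 0
parcel=J74: declared < 3143 → 0
parcel=J82: ELSE → 0
parcel=J87: declared < 3143 → 0

0, 6, -1, 0, 1, -1, 6, 0, 0, 0, 0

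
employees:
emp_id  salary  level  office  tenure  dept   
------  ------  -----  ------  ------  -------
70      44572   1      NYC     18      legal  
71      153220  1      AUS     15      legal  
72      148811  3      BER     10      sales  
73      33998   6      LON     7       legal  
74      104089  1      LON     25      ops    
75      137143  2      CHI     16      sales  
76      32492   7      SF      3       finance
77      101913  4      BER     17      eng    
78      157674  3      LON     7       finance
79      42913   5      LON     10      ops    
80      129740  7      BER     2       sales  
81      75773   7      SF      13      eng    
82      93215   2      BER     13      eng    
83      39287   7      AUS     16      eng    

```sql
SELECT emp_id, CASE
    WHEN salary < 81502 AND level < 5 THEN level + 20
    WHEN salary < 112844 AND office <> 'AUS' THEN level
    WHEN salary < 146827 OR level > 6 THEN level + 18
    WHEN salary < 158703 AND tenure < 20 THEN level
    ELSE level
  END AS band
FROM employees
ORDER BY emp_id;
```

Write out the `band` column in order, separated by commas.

emp_id=70: salary < 81502 AND level < 5 → 21
emp_id=71: salary < 158703 AND tenure < 20 → 1
emp_id=72: salary < 158703 AND tenure < 20 → 3
emp_id=73: salary < 112844 AND office <> 'AUS' → 6
emp_id=74: salary < 112844 AND office <> 'AUS' → 1
emp_id=75: salary < 146827 OR level > 6 → 20
emp_id=76: salary < 112844 AND office <> 'AUS' → 7
emp_id=77: salary < 112844 AND office <> 'AUS' → 4
emp_id=78: salary < 158703 AND tenure < 20 → 3
emp_id=79: salary < 112844 AND office <> 'AUS' → 5
emp_id=80: salary < 146827 OR level > 6 → 25
emp_id=81: salary < 112844 AND office <> 'AUS' → 7
emp_id=82: salary < 112844 AND office <> 'AUS' → 2
emp_id=83: salary < 146827 OR level > 6 → 25

21, 1, 3, 6, 1, 20, 7, 4, 3, 5, 25, 7, 2, 25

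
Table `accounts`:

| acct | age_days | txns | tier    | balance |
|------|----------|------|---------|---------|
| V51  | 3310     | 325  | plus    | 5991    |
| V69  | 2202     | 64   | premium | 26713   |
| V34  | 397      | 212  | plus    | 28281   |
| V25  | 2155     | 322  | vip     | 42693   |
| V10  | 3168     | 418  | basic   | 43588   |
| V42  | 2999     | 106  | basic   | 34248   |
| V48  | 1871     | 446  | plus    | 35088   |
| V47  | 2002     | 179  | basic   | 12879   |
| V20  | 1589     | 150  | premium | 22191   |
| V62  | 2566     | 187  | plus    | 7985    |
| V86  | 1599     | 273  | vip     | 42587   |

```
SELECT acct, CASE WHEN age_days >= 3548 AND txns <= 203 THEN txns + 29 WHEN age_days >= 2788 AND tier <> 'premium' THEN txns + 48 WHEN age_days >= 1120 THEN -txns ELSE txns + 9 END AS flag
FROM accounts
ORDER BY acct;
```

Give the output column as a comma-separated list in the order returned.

466, -150, -322, 221, 154, -179, -446, 373, -187, -64, -273

acct=V10: age_days >= 2788 AND tier <> 'premium' → 466
acct=V20: age_days >= 1120 → -150
acct=V25: age_days >= 1120 → -322
acct=V34: ELSE → 221
acct=V42: age_days >= 2788 AND tier <> 'premium' → 154
acct=V47: age_days >= 1120 → -179
acct=V48: age_days >= 1120 → -446
acct=V51: age_days >= 2788 AND tier <> 'premium' → 373
acct=V62: age_days >= 1120 → -187
acct=V69: age_days >= 1120 → -64
acct=V86: age_days >= 1120 → -273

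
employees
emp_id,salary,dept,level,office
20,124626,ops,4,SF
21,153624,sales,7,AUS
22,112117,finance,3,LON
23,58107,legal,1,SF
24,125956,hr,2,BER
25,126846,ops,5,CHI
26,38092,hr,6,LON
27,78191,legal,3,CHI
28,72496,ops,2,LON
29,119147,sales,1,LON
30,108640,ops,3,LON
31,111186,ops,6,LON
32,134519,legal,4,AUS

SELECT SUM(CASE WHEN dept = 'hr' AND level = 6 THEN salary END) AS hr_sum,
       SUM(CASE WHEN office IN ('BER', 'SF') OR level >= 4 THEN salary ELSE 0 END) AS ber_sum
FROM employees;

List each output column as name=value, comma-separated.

[hr_sum: dept = 'hr' AND level = 6]
emp_id=20: ✗
emp_id=21: ✗
emp_id=22: ✗
emp_id=23: ✗
emp_id=24: ✗
emp_id=25: ✗
emp_id=26: ✓ → 38092
emp_id=27: ✗
emp_id=28: ✗
emp_id=29: ✗
emp_id=30: ✗
emp_id=31: ✗
emp_id=32: ✗
hr_sum = 38092
—
[ber_sum: office IN ('BER', 'SF') OR level >= 4]
emp_id=20: ✓ → 124626
emp_id=21: ✓ → 153624
emp_id=22: ✗
emp_id=23: ✓ → 58107
emp_id=24: ✓ → 125956
emp_id=25: ✓ → 126846
emp_id=26: ✓ → 38092
emp_id=27: ✗
emp_id=28: ✗
emp_id=29: ✗
emp_id=30: ✗
emp_id=31: ✓ → 111186
emp_id=32: ✓ → 134519
ber_sum = 124626 + 153624 + 58107 + 125956 + 126846 + 38092 + 111186 + 134519 = 872956

hr_sum=38092, ber_sum=872956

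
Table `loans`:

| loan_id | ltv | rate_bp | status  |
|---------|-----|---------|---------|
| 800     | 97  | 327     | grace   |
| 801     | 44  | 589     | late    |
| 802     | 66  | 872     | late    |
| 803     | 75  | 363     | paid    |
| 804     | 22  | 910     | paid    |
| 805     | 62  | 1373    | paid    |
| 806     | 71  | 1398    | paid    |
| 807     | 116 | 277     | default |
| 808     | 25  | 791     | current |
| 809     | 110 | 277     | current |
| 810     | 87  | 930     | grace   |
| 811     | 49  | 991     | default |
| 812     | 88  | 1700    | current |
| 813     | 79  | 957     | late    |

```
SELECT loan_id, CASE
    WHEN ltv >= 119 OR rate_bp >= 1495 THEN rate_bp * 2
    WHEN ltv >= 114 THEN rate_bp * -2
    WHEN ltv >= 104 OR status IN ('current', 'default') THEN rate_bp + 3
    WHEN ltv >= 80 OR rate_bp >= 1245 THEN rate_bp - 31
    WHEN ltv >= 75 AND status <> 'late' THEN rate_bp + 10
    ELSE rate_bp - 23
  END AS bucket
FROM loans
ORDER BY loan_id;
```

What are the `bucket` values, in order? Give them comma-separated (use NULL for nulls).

loan_id=800: ltv >= 80 OR rate_bp >= 1245 → 296
loan_id=801: ELSE → 566
loan_id=802: ELSE → 849
loan_id=803: ltv >= 75 AND status <> 'late' → 373
loan_id=804: ELSE → 887
loan_id=805: ltv >= 80 OR rate_bp >= 1245 → 1342
loan_id=806: ltv >= 80 OR rate_bp >= 1245 → 1367
loan_id=807: ltv >= 114 → -554
loan_id=808: ltv >= 104 OR status IN ('current', 'default') → 794
loan_id=809: ltv >= 104 OR status IN ('current', 'default') → 280
loan_id=810: ltv >= 80 OR rate_bp >= 1245 → 899
loan_id=811: ltv >= 104 OR status IN ('current', 'default') → 994
loan_id=812: ltv >= 119 OR rate_bp >= 1495 → 3400
loan_id=813: ELSE → 934

296, 566, 849, 373, 887, 1342, 1367, -554, 794, 280, 899, 994, 3400, 934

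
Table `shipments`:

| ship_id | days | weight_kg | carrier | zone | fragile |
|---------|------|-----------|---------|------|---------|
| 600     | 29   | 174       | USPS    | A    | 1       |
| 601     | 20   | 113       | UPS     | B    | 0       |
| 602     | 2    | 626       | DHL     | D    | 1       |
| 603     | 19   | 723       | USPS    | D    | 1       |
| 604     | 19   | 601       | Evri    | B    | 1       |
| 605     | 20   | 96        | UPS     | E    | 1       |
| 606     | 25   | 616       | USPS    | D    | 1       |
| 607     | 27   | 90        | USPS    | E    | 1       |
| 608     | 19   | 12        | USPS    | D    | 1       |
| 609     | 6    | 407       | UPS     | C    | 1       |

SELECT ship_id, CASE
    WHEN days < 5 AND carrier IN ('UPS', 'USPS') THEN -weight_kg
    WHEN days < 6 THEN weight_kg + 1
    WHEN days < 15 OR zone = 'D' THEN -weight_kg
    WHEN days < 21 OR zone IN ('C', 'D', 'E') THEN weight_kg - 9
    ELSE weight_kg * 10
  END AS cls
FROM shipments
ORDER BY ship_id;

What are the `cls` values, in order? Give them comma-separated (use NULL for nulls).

1740, 104, 627, -723, 592, 87, -616, 81, -12, -407

ship_id=600: ELSE → 1740
ship_id=601: days < 21 OR zone IN ('C', 'D', 'E') → 104
ship_id=602: days < 6 → 627
ship_id=603: days < 15 OR zone = 'D' → -723
ship_id=604: days < 21 OR zone IN ('C', 'D', 'E') → 592
ship_id=605: days < 21 OR zone IN ('C', 'D', 'E') → 87
ship_id=606: days < 15 OR zone = 'D' → -616
ship_id=607: days < 21 OR zone IN ('C', 'D', 'E') → 81
ship_id=608: days < 15 OR zone = 'D' → -12
ship_id=609: days < 15 OR zone = 'D' → -407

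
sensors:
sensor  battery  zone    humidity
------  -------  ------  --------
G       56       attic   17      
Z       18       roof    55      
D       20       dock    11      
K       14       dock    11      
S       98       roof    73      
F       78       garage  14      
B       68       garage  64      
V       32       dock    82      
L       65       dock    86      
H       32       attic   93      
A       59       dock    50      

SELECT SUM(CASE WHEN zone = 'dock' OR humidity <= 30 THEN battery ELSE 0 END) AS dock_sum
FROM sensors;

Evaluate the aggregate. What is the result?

sensor=G: ✓ → 56
sensor=Z: ✗
sensor=D: ✓ → 20
sensor=K: ✓ → 14
sensor=S: ✗
sensor=F: ✓ → 78
sensor=B: ✗
sensor=V: ✓ → 32
sensor=L: ✓ → 65
sensor=H: ✗
sensor=A: ✓ → 59
dock_sum = 56 + 20 + 14 + 78 + 32 + 65 + 59 = 324

324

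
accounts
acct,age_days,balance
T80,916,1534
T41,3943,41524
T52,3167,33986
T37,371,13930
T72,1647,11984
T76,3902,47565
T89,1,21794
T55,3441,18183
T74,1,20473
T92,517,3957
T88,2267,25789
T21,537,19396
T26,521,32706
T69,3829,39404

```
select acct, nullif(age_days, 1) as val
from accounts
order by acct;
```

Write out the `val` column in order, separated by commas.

acct=T21: age_days=537 vs 1: differ → 537
acct=T26: age_days=521 vs 1: differ → 521
acct=T37: age_days=371 vs 1: differ → 371
acct=T41: age_days=3943 vs 1: differ → 3943
acct=T52: age_days=3167 vs 1: differ → 3167
acct=T55: age_days=3441 vs 1: differ → 3441
acct=T69: age_days=3829 vs 1: differ → 3829
acct=T72: age_days=1647 vs 1: differ → 1647
acct=T74: age_days=1 vs 1: equal → NULL
acct=T76: age_days=3902 vs 1: differ → 3902
acct=T80: age_days=916 vs 1: differ → 916
acct=T88: age_days=2267 vs 1: differ → 2267
acct=T89: age_days=1 vs 1: equal → NULL
acct=T92: age_days=517 vs 1: differ → 517

537, 521, 371, 3943, 3167, 3441, 3829, 1647, NULL, 3902, 916, 2267, NULL, 517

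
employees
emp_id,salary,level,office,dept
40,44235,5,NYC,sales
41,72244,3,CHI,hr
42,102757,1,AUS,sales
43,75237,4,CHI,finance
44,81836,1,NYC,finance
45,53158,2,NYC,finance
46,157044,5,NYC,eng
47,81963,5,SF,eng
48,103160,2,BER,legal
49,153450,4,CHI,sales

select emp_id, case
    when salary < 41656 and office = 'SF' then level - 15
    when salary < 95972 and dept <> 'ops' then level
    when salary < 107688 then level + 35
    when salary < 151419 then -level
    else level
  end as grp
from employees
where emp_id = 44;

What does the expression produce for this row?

1

emp_id = 44: salary=81836, level=1, office=NYC, dept=finance.
salary < 41656 and office = 'SF' → false
salary < 95972 and dept <> 'ops' → true → 1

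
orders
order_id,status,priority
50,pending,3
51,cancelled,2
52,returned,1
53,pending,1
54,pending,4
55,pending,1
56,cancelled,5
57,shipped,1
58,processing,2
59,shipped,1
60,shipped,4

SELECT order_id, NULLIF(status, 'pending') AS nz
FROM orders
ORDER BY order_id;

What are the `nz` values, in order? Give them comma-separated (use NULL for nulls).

order_id=50: status=pending vs pending: equal → NULL
order_id=51: status=cancelled vs pending: differ → cancelled
order_id=52: status=returned vs pending: differ → returned
order_id=53: status=pending vs pending: equal → NULL
order_id=54: status=pending vs pending: equal → NULL
order_id=55: status=pending vs pending: equal → NULL
order_id=56: status=cancelled vs pending: differ → cancelled
order_id=57: status=shipped vs pending: differ → shipped
order_id=58: status=processing vs pending: differ → processing
order_id=59: status=shipped vs pending: differ → shipped
order_id=60: status=shipped vs pending: differ → shipped

NULL, cancelled, returned, NULL, NULL, NULL, cancelled, shipped, processing, shipped, shipped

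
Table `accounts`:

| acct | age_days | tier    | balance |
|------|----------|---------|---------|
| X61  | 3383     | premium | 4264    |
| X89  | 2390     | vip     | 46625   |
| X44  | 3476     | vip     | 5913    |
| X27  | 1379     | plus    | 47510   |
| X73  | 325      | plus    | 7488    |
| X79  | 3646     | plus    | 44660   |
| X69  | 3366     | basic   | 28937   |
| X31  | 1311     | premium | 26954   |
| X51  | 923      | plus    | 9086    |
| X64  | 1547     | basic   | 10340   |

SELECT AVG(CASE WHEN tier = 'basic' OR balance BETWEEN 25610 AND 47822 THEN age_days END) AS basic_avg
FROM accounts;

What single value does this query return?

2273.1666666667

acct=X61: ✗
acct=X89: ✓ → 2390
acct=X44: ✗
acct=X27: ✓ → 1379
acct=X73: ✗
acct=X79: ✓ → 3646
acct=X69: ✓ → 3366
acct=X31: ✓ → 1311
acct=X51: ✗
acct=X64: ✓ → 1547
basic_avg = (2390 + 1379 + 3646 + 3366 + 1311 + 1547) / 6 = 2273.1666666667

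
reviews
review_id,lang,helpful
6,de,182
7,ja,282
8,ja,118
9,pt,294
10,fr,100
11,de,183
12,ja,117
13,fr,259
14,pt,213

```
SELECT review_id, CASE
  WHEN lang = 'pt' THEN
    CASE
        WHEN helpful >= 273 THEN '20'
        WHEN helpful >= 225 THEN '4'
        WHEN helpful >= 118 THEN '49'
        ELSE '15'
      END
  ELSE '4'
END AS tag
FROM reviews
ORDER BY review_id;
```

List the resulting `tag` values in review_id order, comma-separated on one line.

4, 4, 4, 20, 4, 4, 4, 4, 49

review_id=6: lang='de' → outer ELSE → 4
review_id=7: lang='ja' → outer ELSE → 4
review_id=8: lang='ja' → outer ELSE → 4
review_id=9: lang='pt' → inner[helpful >= 273] → 20
review_id=10: lang='fr' → outer ELSE → 4
review_id=11: lang='de' → outer ELSE → 4
review_id=12: lang='ja' → outer ELSE → 4
review_id=13: lang='fr' → outer ELSE → 4
review_id=14: lang='pt' → inner[helpful >= 118] → 49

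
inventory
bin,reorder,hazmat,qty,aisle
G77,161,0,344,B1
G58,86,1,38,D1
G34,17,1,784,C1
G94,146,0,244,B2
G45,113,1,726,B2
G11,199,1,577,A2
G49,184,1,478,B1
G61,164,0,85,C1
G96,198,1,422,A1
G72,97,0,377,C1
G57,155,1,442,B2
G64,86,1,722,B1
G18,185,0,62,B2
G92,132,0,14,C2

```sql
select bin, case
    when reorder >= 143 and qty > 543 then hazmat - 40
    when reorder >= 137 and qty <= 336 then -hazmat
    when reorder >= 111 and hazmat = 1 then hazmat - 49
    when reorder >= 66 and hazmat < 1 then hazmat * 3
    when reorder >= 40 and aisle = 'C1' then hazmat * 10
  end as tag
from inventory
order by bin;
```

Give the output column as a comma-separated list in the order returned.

bin=G11: reorder >= 143 and qty > 543 → -39
bin=G18: reorder >= 137 and qty <= 336 → 0
bin=G34: (no match → NULL) → NULL
bin=G45: reorder >= 111 and hazmat = 1 → -48
bin=G49: reorder >= 111 and hazmat = 1 → -48
bin=G57: reorder >= 111 and hazmat = 1 → -48
bin=G58: (no match → NULL) → NULL
bin=G61: reorder >= 137 and qty <= 336 → 0
bin=G64: (no match → NULL) → NULL
bin=G72: reorder >= 66 and hazmat < 1 → 0
bin=G77: reorder >= 66 and hazmat < 1 → 0
bin=G92: reorder >= 66 and hazmat < 1 → 0
bin=G94: reorder >= 137 and qty <= 336 → 0
bin=G96: reorder >= 111 and hazmat = 1 → -48

-39, 0, NULL, -48, -48, -48, NULL, 0, NULL, 0, 0, 0, 0, -48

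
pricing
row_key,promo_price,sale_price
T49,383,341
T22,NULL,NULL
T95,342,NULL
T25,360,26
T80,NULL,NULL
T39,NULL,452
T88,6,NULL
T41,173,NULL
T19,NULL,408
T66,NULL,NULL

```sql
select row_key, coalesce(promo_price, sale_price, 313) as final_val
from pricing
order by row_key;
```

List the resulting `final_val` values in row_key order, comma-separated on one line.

408, 313, 360, 452, 173, 383, 313, 313, 6, 342

row_key=T19: promo_price=NULL, sale_price=408 → 408
row_key=T22: promo_price=NULL, sale_price=NULL, → literal 313 → 313
row_key=T25: promo_price=360 → 360
row_key=T39: promo_price=NULL, sale_price=452 → 452
row_key=T41: promo_price=173 → 173
row_key=T49: promo_price=383 → 383
row_key=T66: promo_price=NULL, sale_price=NULL, → literal 313 → 313
row_key=T80: promo_price=NULL, sale_price=NULL, → literal 313 → 313
row_key=T88: promo_price=6 → 6
row_key=T95: promo_price=342 → 342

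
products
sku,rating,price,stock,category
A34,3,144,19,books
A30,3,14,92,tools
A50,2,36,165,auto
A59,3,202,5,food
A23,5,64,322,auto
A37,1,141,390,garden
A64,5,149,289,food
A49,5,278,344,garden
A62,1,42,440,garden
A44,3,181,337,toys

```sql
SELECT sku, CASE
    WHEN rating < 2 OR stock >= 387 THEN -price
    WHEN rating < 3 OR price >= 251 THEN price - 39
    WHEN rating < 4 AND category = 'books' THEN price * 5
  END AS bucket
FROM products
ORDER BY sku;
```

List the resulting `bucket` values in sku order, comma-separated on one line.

sku=A23: (no match → NULL) → NULL
sku=A30: (no match → NULL) → NULL
sku=A34: rating < 4 AND category = 'books' → 720
sku=A37: rating < 2 OR stock >= 387 → -141
sku=A44: (no match → NULL) → NULL
sku=A49: rating < 3 OR price >= 251 → 239
sku=A50: rating < 3 OR price >= 251 → -3
sku=A59: (no match → NULL) → NULL
sku=A62: rating < 2 OR stock >= 387 → -42
sku=A64: (no match → NULL) → NULL

NULL, NULL, 720, -141, NULL, 239, -3, NULL, -42, NULL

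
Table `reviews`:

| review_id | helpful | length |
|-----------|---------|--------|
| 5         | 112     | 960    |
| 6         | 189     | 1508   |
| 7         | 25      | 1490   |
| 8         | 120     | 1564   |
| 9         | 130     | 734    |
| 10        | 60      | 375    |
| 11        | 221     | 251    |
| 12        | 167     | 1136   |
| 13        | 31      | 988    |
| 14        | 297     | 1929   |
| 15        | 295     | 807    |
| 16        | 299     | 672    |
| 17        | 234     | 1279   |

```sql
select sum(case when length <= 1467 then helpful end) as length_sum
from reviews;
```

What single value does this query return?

review_id=5: ✓ → 112
review_id=6: ✗
review_id=7: ✗
review_id=8: ✗
review_id=9: ✓ → 130
review_id=10: ✓ → 60
review_id=11: ✓ → 221
review_id=12: ✓ → 167
review_id=13: ✓ → 31
review_id=14: ✗
review_id=15: ✓ → 295
review_id=16: ✓ → 299
review_id=17: ✓ → 234
length_sum = 112 + 130 + 60 + 221 + 167 + 31 + 295 + 299 + 234 = 1549

1549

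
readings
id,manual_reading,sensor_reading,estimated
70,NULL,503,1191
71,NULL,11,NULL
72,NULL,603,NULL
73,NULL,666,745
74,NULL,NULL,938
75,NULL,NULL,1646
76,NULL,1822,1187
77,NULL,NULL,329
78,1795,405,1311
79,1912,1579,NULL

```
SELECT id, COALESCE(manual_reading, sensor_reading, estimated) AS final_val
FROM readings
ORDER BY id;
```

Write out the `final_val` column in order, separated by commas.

id=70: manual_reading=NULL, sensor_reading=503 → 503
id=71: manual_reading=NULL, sensor_reading=11 → 11
id=72: manual_reading=NULL, sensor_reading=603 → 603
id=73: manual_reading=NULL, sensor_reading=666 → 666
id=74: manual_reading=NULL, sensor_reading=NULL, estimated=938 → 938
id=75: manual_reading=NULL, sensor_reading=NULL, estimated=1646 → 1646
id=76: manual_reading=NULL, sensor_reading=1822 → 1822
id=77: manual_reading=NULL, sensor_reading=NULL, estimated=329 → 329
id=78: manual_reading=1795 → 1795
id=79: manual_reading=1912 → 1912

503, 11, 603, 666, 938, 1646, 1822, 329, 1795, 1912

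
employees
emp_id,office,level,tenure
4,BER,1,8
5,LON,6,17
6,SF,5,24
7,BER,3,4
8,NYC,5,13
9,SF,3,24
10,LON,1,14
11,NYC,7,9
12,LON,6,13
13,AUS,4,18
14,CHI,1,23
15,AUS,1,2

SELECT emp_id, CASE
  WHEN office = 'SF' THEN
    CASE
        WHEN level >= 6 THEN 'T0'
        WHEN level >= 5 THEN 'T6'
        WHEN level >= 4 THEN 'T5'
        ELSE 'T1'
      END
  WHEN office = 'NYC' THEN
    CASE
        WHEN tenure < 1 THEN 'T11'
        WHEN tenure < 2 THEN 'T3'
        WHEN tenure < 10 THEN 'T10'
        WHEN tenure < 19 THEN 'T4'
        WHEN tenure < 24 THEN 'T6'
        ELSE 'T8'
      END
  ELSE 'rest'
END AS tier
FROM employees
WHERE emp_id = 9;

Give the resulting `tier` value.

T1

emp_id = 9: office=SF, level=3, tenure=24.
office='SF' → inner[ELSE] → T1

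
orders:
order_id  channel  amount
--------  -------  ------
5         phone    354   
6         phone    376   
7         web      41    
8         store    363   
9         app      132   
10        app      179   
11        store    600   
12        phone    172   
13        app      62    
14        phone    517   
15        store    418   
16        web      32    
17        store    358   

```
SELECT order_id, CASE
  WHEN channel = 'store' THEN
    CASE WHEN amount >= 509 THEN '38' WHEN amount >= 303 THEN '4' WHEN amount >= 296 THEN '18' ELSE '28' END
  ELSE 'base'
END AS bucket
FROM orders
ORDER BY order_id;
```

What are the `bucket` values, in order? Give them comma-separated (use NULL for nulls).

order_id=5: channel='phone' → outer ELSE → base
order_id=6: channel='phone' → outer ELSE → base
order_id=7: channel='web' → outer ELSE → base
order_id=8: channel='store' → inner[amount >= 303] → 4
order_id=9: channel='app' → outer ELSE → base
order_id=10: channel='app' → outer ELSE → base
order_id=11: channel='store' → inner[amount >= 509] → 38
order_id=12: channel='phone' → outer ELSE → base
order_id=13: channel='app' → outer ELSE → base
order_id=14: channel='phone' → outer ELSE → base
order_id=15: channel='store' → inner[amount >= 303] → 4
order_id=16: channel='web' → outer ELSE → base
order_id=17: channel='store' → inner[amount >= 303] → 4

base, base, base, 4, base, base, 38, base, base, base, 4, base, 4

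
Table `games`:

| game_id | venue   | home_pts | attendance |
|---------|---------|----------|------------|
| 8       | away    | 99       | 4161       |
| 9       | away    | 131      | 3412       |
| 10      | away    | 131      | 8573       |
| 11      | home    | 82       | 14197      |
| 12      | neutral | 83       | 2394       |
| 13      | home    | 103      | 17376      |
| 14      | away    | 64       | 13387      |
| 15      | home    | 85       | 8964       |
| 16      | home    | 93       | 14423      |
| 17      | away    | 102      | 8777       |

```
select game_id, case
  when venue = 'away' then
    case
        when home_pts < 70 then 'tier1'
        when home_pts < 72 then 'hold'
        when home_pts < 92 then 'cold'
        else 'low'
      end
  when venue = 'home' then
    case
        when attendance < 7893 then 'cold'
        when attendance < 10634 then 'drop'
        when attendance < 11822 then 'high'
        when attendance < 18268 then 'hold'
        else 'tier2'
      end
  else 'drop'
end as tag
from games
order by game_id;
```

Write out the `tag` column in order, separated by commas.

low, low, low, hold, drop, hold, tier1, drop, hold, low

game_id=8: venue='away' → inner[ELSE] → low
game_id=9: venue='away' → inner[ELSE] → low
game_id=10: venue='away' → inner[ELSE] → low
game_id=11: venue='home' → inner[attendance < 18268] → hold
game_id=12: venue='neutral' → outer ELSE → drop
game_id=13: venue='home' → inner[attendance < 18268] → hold
game_id=14: venue='away' → inner[home_pts < 70] → tier1
game_id=15: venue='home' → inner[attendance < 10634] → drop
game_id=16: venue='home' → inner[attendance < 18268] → hold
game_id=17: venue='away' → inner[ELSE] → low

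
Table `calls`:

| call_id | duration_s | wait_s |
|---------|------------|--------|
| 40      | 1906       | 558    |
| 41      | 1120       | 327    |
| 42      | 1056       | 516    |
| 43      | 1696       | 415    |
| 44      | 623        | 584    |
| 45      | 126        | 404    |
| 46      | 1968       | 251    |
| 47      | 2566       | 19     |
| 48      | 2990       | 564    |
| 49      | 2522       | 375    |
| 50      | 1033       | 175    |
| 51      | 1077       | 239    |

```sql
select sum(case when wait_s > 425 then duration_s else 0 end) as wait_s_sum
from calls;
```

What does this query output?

call_id=40: ✓ → 1906
call_id=41: ✗
call_id=42: ✓ → 1056
call_id=43: ✗
call_id=44: ✓ → 623
call_id=45: ✗
call_id=46: ✗
call_id=47: ✗
call_id=48: ✓ → 2990
call_id=49: ✗
call_id=50: ✗
call_id=51: ✗
wait_s_sum = 1906 + 1056 + 623 + 2990 = 6575

6575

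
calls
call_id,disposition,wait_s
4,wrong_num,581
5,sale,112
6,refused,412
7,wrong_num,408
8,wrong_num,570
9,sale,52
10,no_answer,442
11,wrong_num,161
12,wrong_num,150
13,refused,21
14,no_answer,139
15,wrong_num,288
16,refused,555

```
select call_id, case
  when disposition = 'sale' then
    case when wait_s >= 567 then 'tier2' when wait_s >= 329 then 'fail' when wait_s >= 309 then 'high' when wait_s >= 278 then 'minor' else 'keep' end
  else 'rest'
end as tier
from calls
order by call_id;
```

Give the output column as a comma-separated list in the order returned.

call_id=4: disposition='wrong_num' → outer ELSE → rest
call_id=5: disposition='sale' → inner[ELSE] → keep
call_id=6: disposition='refused' → outer ELSE → rest
call_id=7: disposition='wrong_num' → outer ELSE → rest
call_id=8: disposition='wrong_num' → outer ELSE → rest
call_id=9: disposition='sale' → inner[ELSE] → keep
call_id=10: disposition='no_answer' → outer ELSE → rest
call_id=11: disposition='wrong_num' → outer ELSE → rest
call_id=12: disposition='wrong_num' → outer ELSE → rest
call_id=13: disposition='refused' → outer ELSE → rest
call_id=14: disposition='no_answer' → outer ELSE → rest
call_id=15: disposition='wrong_num' → outer ELSE → rest
call_id=16: disposition='refused' → outer ELSE → rest

rest, keep, rest, rest, rest, keep, rest, rest, rest, rest, rest, rest, rest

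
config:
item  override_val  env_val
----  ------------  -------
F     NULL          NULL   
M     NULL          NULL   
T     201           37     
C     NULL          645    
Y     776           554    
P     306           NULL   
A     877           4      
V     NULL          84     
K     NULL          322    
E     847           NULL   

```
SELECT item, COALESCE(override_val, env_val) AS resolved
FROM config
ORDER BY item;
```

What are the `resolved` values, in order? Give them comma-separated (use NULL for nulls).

877, 645, 847, NULL, 322, NULL, 306, 201, 84, 776

item=A: override_val=877 → 877
item=C: override_val=NULL, env_val=645 → 645
item=E: override_val=847 → 847
item=F: override_val=NULL, env_val=NULL (all NULL) → NULL
item=K: override_val=NULL, env_val=322 → 322
item=M: override_val=NULL, env_val=NULL (all NULL) → NULL
item=P: override_val=306 → 306
item=T: override_val=201 → 201
item=V: override_val=NULL, env_val=84 → 84
item=Y: override_val=776 → 776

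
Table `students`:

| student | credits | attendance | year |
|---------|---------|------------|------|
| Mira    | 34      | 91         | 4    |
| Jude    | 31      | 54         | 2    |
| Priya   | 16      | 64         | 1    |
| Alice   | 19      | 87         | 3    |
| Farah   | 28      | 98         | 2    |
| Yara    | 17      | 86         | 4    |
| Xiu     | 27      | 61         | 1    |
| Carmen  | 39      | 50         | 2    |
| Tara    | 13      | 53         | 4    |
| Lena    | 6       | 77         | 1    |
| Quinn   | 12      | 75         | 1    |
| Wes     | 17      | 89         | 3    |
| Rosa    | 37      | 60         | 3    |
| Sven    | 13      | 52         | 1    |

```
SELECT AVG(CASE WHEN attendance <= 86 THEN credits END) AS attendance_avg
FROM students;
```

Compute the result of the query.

21.1

student=Mira: ✗
student=Jude: ✓ → 31
student=Priya: ✓ → 16
student=Alice: ✗
student=Farah: ✗
student=Yara: ✓ → 17
student=Xiu: ✓ → 27
student=Carmen: ✓ → 39
student=Tara: ✓ → 13
student=Lena: ✓ → 6
student=Quinn: ✓ → 12
student=Wes: ✗
student=Rosa: ✓ → 37
student=Sven: ✓ → 13
attendance_avg = (31 + 16 + 17 + 27 + 39 + 13 + 6 + 12 + 37 + 13) / 10 = 21.1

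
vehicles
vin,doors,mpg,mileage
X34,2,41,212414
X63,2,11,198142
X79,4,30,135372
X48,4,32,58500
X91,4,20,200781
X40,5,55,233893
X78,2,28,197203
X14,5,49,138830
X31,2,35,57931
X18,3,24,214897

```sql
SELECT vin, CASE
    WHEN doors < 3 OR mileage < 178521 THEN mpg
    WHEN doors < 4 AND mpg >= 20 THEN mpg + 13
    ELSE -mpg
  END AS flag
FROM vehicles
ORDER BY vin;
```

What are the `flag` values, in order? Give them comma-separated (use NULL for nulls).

49, 37, 35, 41, -55, 32, 11, 28, 30, -20

vin=X14: doors < 3 OR mileage < 178521 → 49
vin=X18: doors < 4 AND mpg >= 20 → 37
vin=X31: doors < 3 OR mileage < 178521 → 35
vin=X34: doors < 3 OR mileage < 178521 → 41
vin=X40: ELSE → -55
vin=X48: doors < 3 OR mileage < 178521 → 32
vin=X63: doors < 3 OR mileage < 178521 → 11
vin=X78: doors < 3 OR mileage < 178521 → 28
vin=X79: doors < 3 OR mileage < 178521 → 30
vin=X91: ELSE → -20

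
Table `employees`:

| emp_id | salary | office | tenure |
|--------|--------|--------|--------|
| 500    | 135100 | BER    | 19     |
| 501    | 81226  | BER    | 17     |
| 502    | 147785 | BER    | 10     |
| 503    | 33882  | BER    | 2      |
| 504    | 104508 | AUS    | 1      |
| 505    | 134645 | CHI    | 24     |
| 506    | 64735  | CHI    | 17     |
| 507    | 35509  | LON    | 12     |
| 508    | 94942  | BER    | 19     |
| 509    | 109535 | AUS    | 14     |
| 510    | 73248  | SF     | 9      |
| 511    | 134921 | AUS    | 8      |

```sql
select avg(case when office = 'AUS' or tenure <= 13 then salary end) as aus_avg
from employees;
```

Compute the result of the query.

91341.1428571429

emp_id=500: ✗
emp_id=501: ✗
emp_id=502: ✓ → 147785
emp_id=503: ✓ → 33882
emp_id=504: ✓ → 104508
emp_id=505: ✗
emp_id=506: ✗
emp_id=507: ✓ → 35509
emp_id=508: ✗
emp_id=509: ✓ → 109535
emp_id=510: ✓ → 73248
emp_id=511: ✓ → 134921
aus_avg = (147785 + 33882 + 104508 + 35509 + 109535 + 73248 + 134921) / 7 = 91341.1428571429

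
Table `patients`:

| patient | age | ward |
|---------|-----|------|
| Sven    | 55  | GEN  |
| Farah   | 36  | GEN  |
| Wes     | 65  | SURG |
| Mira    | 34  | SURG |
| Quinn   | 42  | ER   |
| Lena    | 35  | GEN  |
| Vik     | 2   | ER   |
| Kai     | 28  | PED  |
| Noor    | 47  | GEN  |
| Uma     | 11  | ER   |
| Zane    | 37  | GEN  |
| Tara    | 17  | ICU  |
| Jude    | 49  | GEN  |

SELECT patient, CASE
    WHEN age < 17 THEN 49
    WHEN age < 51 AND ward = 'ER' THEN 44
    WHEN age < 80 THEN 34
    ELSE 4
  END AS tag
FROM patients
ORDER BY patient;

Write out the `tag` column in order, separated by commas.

patient=Farah: age < 80 → 34
patient=Jude: age < 80 → 34
patient=Kai: age < 80 → 34
patient=Lena: age < 80 → 34
patient=Mira: age < 80 → 34
patient=Noor: age < 80 → 34
patient=Quinn: age < 51 AND ward = 'ER' → 44
patient=Sven: age < 80 → 34
patient=Tara: age < 80 → 34
patient=Uma: age < 17 → 49
patient=Vik: age < 17 → 49
patient=Wes: age < 80 → 34
patient=Zane: age < 80 → 34

34, 34, 34, 34, 34, 34, 44, 34, 34, 49, 49, 34, 34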